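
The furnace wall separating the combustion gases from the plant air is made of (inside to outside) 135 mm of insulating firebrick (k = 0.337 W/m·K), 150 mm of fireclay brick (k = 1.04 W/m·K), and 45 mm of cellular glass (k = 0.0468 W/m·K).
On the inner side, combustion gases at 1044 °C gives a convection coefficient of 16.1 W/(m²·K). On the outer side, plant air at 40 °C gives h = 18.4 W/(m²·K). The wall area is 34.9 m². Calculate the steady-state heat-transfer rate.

Thermal resistances in series:
R_inner film = 1/(h_i·A) = 1/(16.1×34.9) = 0.00178 K/W
R_insulating firebrick = L/(kA) = 0.135/(0.337×34.9) = 0.01148 K/W
R_fireclay brick = L/(kA) = 0.15/(1.04×34.9) = 0.004133 K/W
R_cellular glass = L/(kA) = 0.045/(0.0468×34.9) = 0.02755 K/W
R_outer film = 1/(h_o·A) = 1/(18.4×34.9) = 0.001557 K/W
R_total = 0.0465 K/W
Q = ΔT / R_total = 1004 / 0.0465

Q ≈ 21600 W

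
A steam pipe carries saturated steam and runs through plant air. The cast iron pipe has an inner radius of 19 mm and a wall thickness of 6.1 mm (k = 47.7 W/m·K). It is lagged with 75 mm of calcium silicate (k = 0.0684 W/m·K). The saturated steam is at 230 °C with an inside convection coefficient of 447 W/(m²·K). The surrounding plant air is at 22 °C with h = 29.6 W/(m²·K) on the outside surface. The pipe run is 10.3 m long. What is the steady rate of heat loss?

Cylindrical conduction, so R = ln(r₂/r₁)/(2πkL) per layer, in series:
R_inner film = 1/(h_i·2πr₁L) = 1/(447×2π×0.019×10.3) = 0.001819 K/W
R_cast iron pipe wall = ln(25.1/19)/(2π×47.7×10.3) = 9.019×10^-5 K/W
R_calcium silicate = ln(100.1/25.1)/(2π×0.0684×10.3) = 0.3125 K/W
R_outer film = 1/(h_o·2πr_oL) = 1/(29.6×2π×0.1001×10.3) = 0.005215 K/W
R_total = 0.3196 K/W
Q = ΔT/R_total = 208/0.3196

Q ≈ 651 W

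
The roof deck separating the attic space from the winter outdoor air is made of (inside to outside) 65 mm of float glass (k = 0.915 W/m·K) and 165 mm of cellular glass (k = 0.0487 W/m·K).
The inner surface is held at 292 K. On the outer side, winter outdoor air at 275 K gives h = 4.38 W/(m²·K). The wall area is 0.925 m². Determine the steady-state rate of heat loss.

Q ≈ 4.26 W

Series thermal resistances:
R_float glass = L/(kA) = 0.065/(0.915×0.925) = 0.0768 K/W
R_cellular glass = L/(kA) = 0.165/(0.0487×0.925) = 3.663 K/W
R_outer film = 1/(h_o·A) = 1/(4.38×0.925) = 0.2468 K/W
R_total = 3.986 K/W
Q = ΔT / R_total = 17 / 3.986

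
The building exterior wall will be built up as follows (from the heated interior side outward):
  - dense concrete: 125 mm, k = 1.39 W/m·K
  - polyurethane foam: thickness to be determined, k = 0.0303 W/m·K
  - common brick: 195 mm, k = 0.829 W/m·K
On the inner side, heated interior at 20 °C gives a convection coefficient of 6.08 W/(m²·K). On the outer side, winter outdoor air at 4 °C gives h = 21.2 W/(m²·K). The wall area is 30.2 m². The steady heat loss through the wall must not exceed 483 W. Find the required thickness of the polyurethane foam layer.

L ≈ 14 mm

Using the resistance-network approach (series):
R_inner film = 1/(h_i·A) = 1/(6.08×30.2) = 0.005446 K/W
R_dense concrete = L/(kA) = 0.125/(1.39×30.2) = 0.002978 K/W
R_common brick = L/(kA) = 0.195/(0.829×30.2) = 0.007789 K/W
R_outer film = 1/(h_o·A) = 1/(21.2×30.2) = 0.001562 K/W
Sum of the known resistances R_other = 0.01777 K/W
Required total resistance R_tot = ΔT/Q_allow = 16/483 = 0.03313 K/W
R_polyurethane foam = R_tot − R_other = 0.01535 K/W
L = R·k·A = 0.01535×0.0303×30.2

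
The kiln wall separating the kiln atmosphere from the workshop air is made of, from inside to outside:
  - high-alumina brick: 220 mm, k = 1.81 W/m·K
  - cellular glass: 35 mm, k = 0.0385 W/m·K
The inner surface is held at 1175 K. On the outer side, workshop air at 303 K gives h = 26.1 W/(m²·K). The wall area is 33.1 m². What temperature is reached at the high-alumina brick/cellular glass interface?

T ≈ 1080 K

Thermal resistances in series:
R_high-alumina brick = L/(kA) = 0.22/(1.81×33.1) = 0.003672 K/W
R_cellular glass = L/(kA) = 0.035/(0.0385×33.1) = 0.02746 K/W
R_outer film = 1/(h_o·A) = 1/(26.1×33.1) = 0.001158 K/W
R_total = 0.03229 K/W;  Q = ΔT/R_total = 872/0.03229 = 27000 W
T_interface = T_inner − Q·ΣR(inner→interface) = 1175 − 27000×0.003672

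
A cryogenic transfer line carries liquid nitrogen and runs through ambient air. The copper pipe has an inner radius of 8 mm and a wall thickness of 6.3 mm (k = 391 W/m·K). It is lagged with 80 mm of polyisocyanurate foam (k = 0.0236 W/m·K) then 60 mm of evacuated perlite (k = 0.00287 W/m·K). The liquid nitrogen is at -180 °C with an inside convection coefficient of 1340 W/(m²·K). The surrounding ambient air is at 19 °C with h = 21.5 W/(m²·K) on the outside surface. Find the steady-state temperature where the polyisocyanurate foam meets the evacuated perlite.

T ≈ -117 °C

Treating each annulus and film as a series resistance:
R_inner film = 1/(h_i·2πr₁L) = 1/(1340×2π×0.008×1) = 0.01485 K/W
R_copper pipe wall = ln(14.3/8)/(2π×391×1) = 2.364×10^-4 K/W
R_polyisocyanurate foam = ln(94.3/14.3)/(2π×0.0236×1) = 12.72 K/W
R_evacuated perlite = ln(154.3/94.3)/(2π×0.00287×1) = 27.31 K/W
R_outer film = 1/(h_o·2πr_oL) = 1/(21.5×2π×0.1543×1) = 0.04798 K/W
R_total = 40.09 K/W
Q = ΔT/R_total = 199/40.09
Q = 4.96 W/m
T_interface = T_inner + Q·ΣR(inner→interface) = -180 + 4.96×12.74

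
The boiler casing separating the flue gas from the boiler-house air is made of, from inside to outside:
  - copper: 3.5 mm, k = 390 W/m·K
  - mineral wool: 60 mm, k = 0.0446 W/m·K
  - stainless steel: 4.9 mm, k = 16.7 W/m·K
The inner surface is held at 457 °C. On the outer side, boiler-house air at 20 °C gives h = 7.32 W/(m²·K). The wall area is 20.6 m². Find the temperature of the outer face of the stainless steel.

Series thermal resistances:
R_copper = L/(kA) = 0.0035/(390×20.6) = 4.356×10^-7 K/W
R_mineral wool = L/(kA) = 0.06/(0.0446×20.6) = 0.06531 K/W
R_stainless steel = L/(kA) = 0.0049/(16.7×20.6) = 1.424×10^-5 K/W
R_outer film = 1/(h_o·A) = 1/(7.32×20.6) = 0.006632 K/W
R_total = 0.07195 K/W;  Q = ΔT/R_total = 437/0.07195 = 6074 W
T_interface = T_inner − Q·ΣR(inner→interface) = 457 − 6070×0.06532

T ≈ 60.3 °C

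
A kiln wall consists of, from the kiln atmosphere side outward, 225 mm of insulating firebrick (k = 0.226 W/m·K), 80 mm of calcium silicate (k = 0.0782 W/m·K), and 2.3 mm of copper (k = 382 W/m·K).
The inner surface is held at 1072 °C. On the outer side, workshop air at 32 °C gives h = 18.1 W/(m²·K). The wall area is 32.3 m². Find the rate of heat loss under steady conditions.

Q ≈ 16200 W

Model the wall as resistances in series:
R_insulating firebrick = L/(kA) = 0.225/(0.226×32.3) = 0.03082 K/W
R_calcium silicate = L/(kA) = 0.08/(0.0782×32.3) = 0.03167 K/W
R_copper = L/(kA) = 0.0023/(382×32.3) = 1.864×10^-7 K/W
R_outer film = 1/(h_o·A) = 1/(18.1×32.3) = 0.00171 K/W
R_total = 0.06421 K/W
Q = ΔT / R_total = 1040 / 0.06421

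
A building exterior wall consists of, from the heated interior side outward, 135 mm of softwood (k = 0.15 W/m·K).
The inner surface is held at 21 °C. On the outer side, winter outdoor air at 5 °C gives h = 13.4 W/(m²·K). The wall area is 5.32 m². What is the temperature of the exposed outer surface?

Model the wall as resistances in series:
R_softwood = L/(kA) = 0.135/(0.15×5.32) = 0.1692 K/W
R_outer film = 1/(h_o·A) = 1/(13.4×5.32) = 0.01403 K/W
R_total = 0.1832 K/W;  Q = ΔT/R_total = 16/0.1832 = 87.34 W
T_interface = T_inner − Q·ΣR(inner→interface) = 21 − 87.3×0.1692

T ≈ 6.23 °C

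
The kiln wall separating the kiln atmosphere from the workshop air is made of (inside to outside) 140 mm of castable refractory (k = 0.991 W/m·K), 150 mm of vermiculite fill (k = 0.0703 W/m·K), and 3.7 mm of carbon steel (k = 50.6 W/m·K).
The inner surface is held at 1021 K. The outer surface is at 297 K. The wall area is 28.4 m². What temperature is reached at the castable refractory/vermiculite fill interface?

T ≈ 976 K

Treating each layer as a thermal resistance in series:
R_castable refractory = L/(kA) = 0.14/(0.991×28.4) = 0.004974 K/W
R_vermiculite fill = L/(kA) = 0.15/(0.0703×28.4) = 0.07513 K/W
R_carbon steel = L/(kA) = 0.0037/(50.6×28.4) = 2.575×10^-6 K/W
R_total = 0.08011 K/W;  Q = ΔT/R_total = 724/0.08011 = 9038 W
T_interface = T_inner − Q·ΣR(inner→interface) = 1021 − 9040×0.004974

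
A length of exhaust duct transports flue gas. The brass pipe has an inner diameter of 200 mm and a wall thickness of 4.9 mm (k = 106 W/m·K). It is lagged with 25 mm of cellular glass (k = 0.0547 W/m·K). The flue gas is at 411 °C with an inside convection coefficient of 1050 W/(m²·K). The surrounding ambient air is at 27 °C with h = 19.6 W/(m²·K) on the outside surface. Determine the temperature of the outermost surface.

T ≈ 62 °C

For a radial system each layer contributes R = ln(r_out/r_in)/(2πkL); films add R = 1/(hA).
R_inner film = 1/(h_i·2πr₁L) = 1/(1050×2π×0.1×1) = 0.001516 K/W
R_brass pipe wall = ln(104.9/100)/(2π×106×1) = 7.183×10^-5 K/W
R_cellular glass = ln(129.9/104.9)/(2π×0.0547×1) = 0.6219 K/W
R_outer film = 1/(h_o·2πr_oL) = 1/(19.6×2π×0.1299×1) = 0.06251 K/W
R_total = 0.686 K/W
Q = ΔT/R_total = 384/0.686
Q = 560 W/m
T_interface = T_inner − Q·ΣR(inner→interface) = 411 − 560×0.6235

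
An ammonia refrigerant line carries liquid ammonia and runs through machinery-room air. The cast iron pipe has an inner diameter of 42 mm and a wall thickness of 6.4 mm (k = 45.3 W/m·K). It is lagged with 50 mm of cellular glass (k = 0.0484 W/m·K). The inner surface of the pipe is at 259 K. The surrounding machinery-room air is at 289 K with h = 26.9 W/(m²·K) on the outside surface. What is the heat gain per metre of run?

q′ ≈ 8.59 W/m

Per-layer cylindrical resistances, series-summed:
R_cast iron pipe wall = ln(27.4/21)/(2π×45.3×1) = 9.346×10^-4 K/W
R_cellular glass = ln(77.4/27.4)/(2π×0.0484×1) = 3.415 K/W
R_outer film = 1/(h_o·2πr_oL) = 1/(26.9×2π×0.0774×1) = 0.07644 K/W
R_total = 3.492 K/W
Q = ΔT/R_total = 30/3.492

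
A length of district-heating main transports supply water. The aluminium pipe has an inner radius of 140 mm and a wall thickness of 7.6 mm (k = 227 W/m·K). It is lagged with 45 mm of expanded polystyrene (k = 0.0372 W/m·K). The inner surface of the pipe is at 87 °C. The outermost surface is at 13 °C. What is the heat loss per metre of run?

q′ ≈ 65 W/m

Radial resistances (cylindrical: R_cond = ln(r_o/r_i)/(2πkL), R_conv = 1/(h·2πrL)):
R_aluminium pipe wall = ln(147.6/140)/(2π×227×1) = 3.706×10^-5 K/W
R_expanded polystyrene = ln(192.6/147.6)/(2π×0.0372×1) = 1.139 K/W
R_total = 1.139 K/W
Q = ΔT/R_total = 74/1.139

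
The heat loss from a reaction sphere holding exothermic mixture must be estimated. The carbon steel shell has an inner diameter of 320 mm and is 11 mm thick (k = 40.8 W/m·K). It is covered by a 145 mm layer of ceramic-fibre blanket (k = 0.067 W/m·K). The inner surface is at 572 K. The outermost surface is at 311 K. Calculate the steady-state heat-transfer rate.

Q ≈ 81.9 W

For a spherical shell R = (1/r₁ − 1/r₂)/(4πk); film R = 1/(h·4πr²). In series:
R_carbon steel shell = (1/0.16 − 1/0.171)/(4π×40.8) = 7.842×10^-4 K/W
R_ceramic-fibre blanket = (1/0.171 − 1/0.316)/(4π×0.067) = 3.187 K/W
R_total = 3.188 K/W
Q = ΔT/R_total = 261/3.188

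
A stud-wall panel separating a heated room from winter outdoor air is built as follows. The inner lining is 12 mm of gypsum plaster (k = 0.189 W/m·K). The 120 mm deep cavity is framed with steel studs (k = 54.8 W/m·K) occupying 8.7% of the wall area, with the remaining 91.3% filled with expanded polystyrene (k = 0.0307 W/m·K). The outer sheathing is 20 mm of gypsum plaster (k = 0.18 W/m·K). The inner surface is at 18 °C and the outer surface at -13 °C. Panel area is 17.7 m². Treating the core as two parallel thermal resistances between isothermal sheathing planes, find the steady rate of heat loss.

Q ≈ 2750 W

Sheathing layers in series; stud and cavity paths in parallel between them.
R_inner = 0.012/(0.189×17.7) = 0.003587 K/W
R_stud  = 0.12/(54.8×0.087×17.7) = 0.001422 K/W
R_cav   = 0.12/(0.0307×0.913×17.7) = 0.2419 K/W
1/R_core = 1/R_stud + 1/R_cav → R_core = 0.001414 K/W
R_outer = 0.02/(0.18×17.7) = 0.006277 K/W
R_total = 0.01128 K/W
Q = ΔT/R_total = 31/0.01128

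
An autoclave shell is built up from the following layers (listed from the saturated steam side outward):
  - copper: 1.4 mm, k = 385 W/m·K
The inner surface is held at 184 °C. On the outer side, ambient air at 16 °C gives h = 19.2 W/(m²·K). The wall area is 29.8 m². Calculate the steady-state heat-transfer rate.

Q ≈ 96100 W

Using the resistance-network approach (series):
R_copper = L/(kA) = 0.0014/(385×29.8) = 1.22×10^-7 K/W
R_outer film = 1/(h_o·A) = 1/(19.2×29.8) = 0.001748 K/W
R_total = 0.001748 K/W
Q = ΔT / R_total = 168 / 0.001748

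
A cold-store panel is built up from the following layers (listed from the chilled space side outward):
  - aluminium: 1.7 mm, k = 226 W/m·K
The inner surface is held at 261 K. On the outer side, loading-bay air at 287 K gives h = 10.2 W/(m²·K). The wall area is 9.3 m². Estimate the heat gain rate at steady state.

Treating each layer as a thermal resistance in series:
R_aluminium = L/(kA) = 0.0017/(226×9.3) = 8.088×10^-7 K/W
R_outer film = 1/(h_o·A) = 1/(10.2×9.3) = 0.01054 K/W
R_total = 0.01054 K/W
Q = ΔT / R_total = 26 / 0.01054

Q ≈ 2470 W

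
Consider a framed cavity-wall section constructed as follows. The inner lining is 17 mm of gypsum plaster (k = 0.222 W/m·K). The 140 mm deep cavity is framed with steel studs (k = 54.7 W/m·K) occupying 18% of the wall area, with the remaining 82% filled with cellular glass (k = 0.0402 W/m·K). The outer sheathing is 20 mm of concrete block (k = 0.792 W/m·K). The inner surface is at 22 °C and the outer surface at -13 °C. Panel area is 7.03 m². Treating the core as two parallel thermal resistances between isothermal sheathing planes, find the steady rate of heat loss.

Sheathing layers in series; stud and cavity paths in parallel between them.
R_inner = 0.017/(0.222×7.03) = 0.01089 K/W
R_stud  = 0.14/(54.7×0.18×7.03) = 0.002023 K/W
R_cav   = 0.14/(0.0402×0.82×7.03) = 0.6041 K/W
1/R_core = 1/R_stud + 1/R_cav → R_core = 0.002016 K/W
R_outer = 0.02/(0.792×7.03) = 0.003592 K/W
R_total = 0.0165 K/W
Q = ΔT/R_total = 35/0.0165

Q ≈ 2120 W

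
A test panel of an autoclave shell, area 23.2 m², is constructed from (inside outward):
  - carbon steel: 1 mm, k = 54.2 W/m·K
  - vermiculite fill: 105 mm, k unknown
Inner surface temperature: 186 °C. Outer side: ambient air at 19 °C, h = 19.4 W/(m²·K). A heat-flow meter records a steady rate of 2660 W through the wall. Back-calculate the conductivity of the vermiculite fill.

Thermal resistances in series:
R_carbon steel = L/(kA) = 0.001/(54.2×23.2) = 7.953×10^-7 K/W
R_outer film = 1/(h_o·A) = 1/(19.4×23.2) = 0.002222 K/W
Sum of known resistances R_other = 0.002223 K/W
Total R = ΔT/Q = 167/2660 = 0.06278 K/W
R_vermiculite fill = R_total − R_other = 0.06056 K/W
k = L/(R·A) = 0.105/(0.06056×23.2)

k ≈ 0.0747 W/(m·K)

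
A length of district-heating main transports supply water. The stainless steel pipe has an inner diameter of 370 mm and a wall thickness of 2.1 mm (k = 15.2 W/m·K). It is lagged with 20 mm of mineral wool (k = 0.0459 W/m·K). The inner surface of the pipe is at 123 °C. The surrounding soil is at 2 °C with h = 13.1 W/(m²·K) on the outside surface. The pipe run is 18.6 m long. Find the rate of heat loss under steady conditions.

Cylindrical conduction, so R = ln(r₂/r₁)/(2πkL) per layer, in series:
R_stainless steel pipe wall = ln(187.1/185)/(2π×15.2×18.6) = 6.354×10^-6 K/W
R_mineral wool = ln(207.1/187.1)/(2π×0.0459×18.6) = 0.01893 K/W
R_outer film = 1/(h_o·2πr_oL) = 1/(13.1×2π×0.2071×18.6) = 0.003154 K/W
R_total = 0.02209 K/W
Q = ΔT/R_total = 121/0.02209

Q ≈ 5480 W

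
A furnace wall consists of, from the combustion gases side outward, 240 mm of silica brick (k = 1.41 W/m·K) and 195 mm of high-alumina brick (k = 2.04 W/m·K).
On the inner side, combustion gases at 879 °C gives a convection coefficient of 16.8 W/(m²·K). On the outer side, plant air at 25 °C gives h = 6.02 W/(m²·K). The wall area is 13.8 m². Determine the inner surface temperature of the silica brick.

T ≈ 776 °C

Using the resistance-network approach (series):
R_inner film = 1/(h_i·A) = 1/(16.8×13.8) = 0.004313 K/W
R_silica brick = L/(kA) = 0.24/(1.41×13.8) = 0.01233 K/W
R_high-alumina brick = L/(kA) = 0.195/(2.04×13.8) = 0.006927 K/W
R_outer film = 1/(h_o·A) = 1/(6.02×13.8) = 0.01204 K/W
R_total = 0.03561 K/W;  Q = ΔT/R_total = 854/0.03561 = 23980 W
T_interface = T_inner − Q·ΣR(inner→interface) = 879 − 24000×0.004313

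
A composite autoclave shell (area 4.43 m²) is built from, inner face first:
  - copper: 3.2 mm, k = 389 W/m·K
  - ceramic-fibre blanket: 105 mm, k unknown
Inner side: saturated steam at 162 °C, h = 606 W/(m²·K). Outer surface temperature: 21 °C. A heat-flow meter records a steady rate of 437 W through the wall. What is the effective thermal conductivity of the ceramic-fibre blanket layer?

Treating each layer as a thermal resistance in series:
R_inner film = 1/(h_i·A) = 1/(606×4.43) = 3.725×10^-4 K/W
R_copper = L/(kA) = 0.0032/(389×4.43) = 1.857×10^-6 K/W
Sum of known resistances R_other = 3.744×10^-4 K/W
Total R = ΔT/Q = 141/437 = 0.3227 K/W
R_ceramic-fibre blanket = R_total − R_other = 0.3223 K/W
k = L/(R·A) = 0.105/(0.3223×4.43)

k ≈ 0.0735 W/(m·K)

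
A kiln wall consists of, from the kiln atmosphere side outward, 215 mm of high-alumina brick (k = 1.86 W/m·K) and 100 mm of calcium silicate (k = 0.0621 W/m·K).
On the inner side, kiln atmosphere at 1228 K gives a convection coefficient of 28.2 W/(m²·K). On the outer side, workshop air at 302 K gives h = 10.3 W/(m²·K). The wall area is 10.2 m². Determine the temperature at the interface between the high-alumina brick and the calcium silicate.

Model the wall as resistances in series:
R_inner film = 1/(h_i·A) = 1/(28.2×10.2) = 0.003477 K/W
R_high-alumina brick = L/(kA) = 0.215/(1.86×10.2) = 0.01133 K/W
R_calcium silicate = L/(kA) = 0.1/(0.0621×10.2) = 0.1579 K/W
R_outer film = 1/(h_o·A) = 1/(10.3×10.2) = 0.009518 K/W
R_total = 0.1822 K/W;  Q = ΔT/R_total = 926/0.1822 = 5082 W
T_interface = T_inner − Q·ΣR(inner→interface) = 1228 − 5080×0.01481

T ≈ 1150 K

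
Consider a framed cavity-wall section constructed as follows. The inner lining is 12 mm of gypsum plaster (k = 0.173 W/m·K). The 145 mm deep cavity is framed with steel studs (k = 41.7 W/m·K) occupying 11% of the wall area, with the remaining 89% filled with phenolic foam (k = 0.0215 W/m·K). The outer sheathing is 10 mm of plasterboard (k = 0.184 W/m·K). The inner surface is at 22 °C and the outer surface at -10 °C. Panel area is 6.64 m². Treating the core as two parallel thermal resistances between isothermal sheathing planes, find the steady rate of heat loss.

Sheathing layers in series; stud and cavity paths in parallel between them.
R_inner = 0.012/(0.173×6.64) = 0.01045 K/W
R_stud  = 0.145/(41.7×0.11×6.64) = 0.004761 K/W
R_cav   = 0.145/(0.0215×0.89×6.64) = 1.141 K/W
1/R_core = 1/R_stud + 1/R_cav → R_core = 0.004741 K/W
R_outer = 0.01/(0.184×6.64) = 0.008185 K/W
R_total = 0.02337 K/W
Q = ΔT/R_total = 32/0.02337

Q ≈ 1370 W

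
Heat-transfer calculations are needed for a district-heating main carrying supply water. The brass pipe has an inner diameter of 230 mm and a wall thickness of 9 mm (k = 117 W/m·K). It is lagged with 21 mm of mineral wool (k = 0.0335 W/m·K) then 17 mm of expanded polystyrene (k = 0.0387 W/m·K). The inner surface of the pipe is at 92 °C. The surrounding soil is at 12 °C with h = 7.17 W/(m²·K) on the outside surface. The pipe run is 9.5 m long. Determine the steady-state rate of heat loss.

Q ≈ 569 W

For a radial system each layer contributes R = ln(r_out/r_in)/(2πkL); films add R = 1/(hA).
R_brass pipe wall = ln(124/115)/(2π×117×9.5) = 1.079×10^-5 K/W
R_mineral wool = ln(145/124)/(2π×0.0335×9.5) = 0.07824 K/W
R_expanded polystyrene = ln(162/145)/(2π×0.0387×9.5) = 0.04799 K/W
R_outer film = 1/(h_o·2πr_oL) = 1/(7.17×2π×0.162×9.5) = 0.01442 K/W
R_total = 0.1407 K/W
Q = ΔT/R_total = 80/0.1407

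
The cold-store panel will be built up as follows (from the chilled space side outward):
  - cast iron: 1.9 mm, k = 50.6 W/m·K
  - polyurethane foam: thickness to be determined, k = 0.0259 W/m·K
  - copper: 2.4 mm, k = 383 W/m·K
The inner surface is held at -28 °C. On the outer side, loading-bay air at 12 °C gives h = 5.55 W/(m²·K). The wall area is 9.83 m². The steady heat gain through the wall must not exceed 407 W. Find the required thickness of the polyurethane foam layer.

Treating each layer as a thermal resistance in series:
R_cast iron = L/(kA) = 0.0019/(50.6×9.83) = 3.82×10^-6 K/W
R_copper = L/(kA) = 0.0024/(383×9.83) = 6.375×10^-7 K/W
R_outer film = 1/(h_o·A) = 1/(5.55×9.83) = 0.01833 K/W
Sum of the known resistances R_other = 0.01833 K/W
Required total resistance R_tot = ΔT/Q_allow = 40/407 = 0.09828 K/W
R_polyurethane foam = R_tot − R_other = 0.07995 K/W
L = R·k·A = 0.07995×0.0259×9.83

L ≈ 20.4 mm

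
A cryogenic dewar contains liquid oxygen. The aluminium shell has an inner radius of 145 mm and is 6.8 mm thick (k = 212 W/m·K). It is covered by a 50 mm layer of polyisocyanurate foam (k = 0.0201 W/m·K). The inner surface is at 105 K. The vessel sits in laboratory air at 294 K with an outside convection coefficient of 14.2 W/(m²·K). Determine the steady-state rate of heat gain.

Each spherical layer contributes R = (1/r_i − 1/r_o)/(4πk):
R_aluminium shell = (1/0.145 − 1/0.1518)/(4π×212) = 1.16×10^-4 K/W
R_polyisocyanurate foam = (1/0.1518 − 1/0.2018)/(4π×0.0201) = 6.462 K/W
R_outer film = 1/(h·4πr_o²) = 1/(14.2×4π×0.2018²) = 0.1376 K/W
R_total = 6.6 K/W
Q = ΔT/R_total = 189/6.6

Q ≈ 28.6 W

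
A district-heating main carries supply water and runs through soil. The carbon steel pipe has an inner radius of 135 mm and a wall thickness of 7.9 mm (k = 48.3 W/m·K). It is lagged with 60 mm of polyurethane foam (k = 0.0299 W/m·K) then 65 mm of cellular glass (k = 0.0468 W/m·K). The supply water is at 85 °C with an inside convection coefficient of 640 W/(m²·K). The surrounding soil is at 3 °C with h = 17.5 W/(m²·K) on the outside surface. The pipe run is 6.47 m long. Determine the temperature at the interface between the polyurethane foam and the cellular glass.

T ≈ 31.2 °C

Cylindrical conduction, so R = ln(r₂/r₁)/(2πkL) per layer, in series:
R_inner film = 1/(h_i·2πr₁L) = 1/(640×2π×0.135×6.47) = 2.847×10^-4 K/W
R_carbon steel pipe wall = ln(142.9/135)/(2π×48.3×6.47) = 2.896×10^-5 K/W
R_polyurethane foam = ln(202.9/142.9)/(2π×0.0299×6.47) = 0.2884 K/W
R_cellular glass = ln(267.9/202.9)/(2π×0.0468×6.47) = 0.1461 K/W
R_outer film = 1/(h_o·2πr_oL) = 1/(17.5×2π×0.2679×6.47) = 0.005247 K/W
R_total = 0.44 K/W
Q = ΔT/R_total = 82/0.44
Q = 186 W
T_interface = T_inner − Q·ΣR(inner→interface) = 85 − 186×0.2887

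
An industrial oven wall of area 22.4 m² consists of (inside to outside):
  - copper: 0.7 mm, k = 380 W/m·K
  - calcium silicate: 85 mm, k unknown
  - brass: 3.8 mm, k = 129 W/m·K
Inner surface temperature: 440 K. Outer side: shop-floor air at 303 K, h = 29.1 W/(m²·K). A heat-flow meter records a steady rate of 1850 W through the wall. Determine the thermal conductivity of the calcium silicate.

Series thermal resistances:
R_copper = L/(kA) = 0.0007/(380×22.4) = 8.224×10^-8 K/W
R_brass = L/(kA) = 0.0038/(129×22.4) = 1.315×10^-6 K/W
R_outer film = 1/(h_o·A) = 1/(29.1×22.4) = 0.001534 K/W
Sum of known resistances R_other = 0.001536 K/W
Total R = ΔT/Q = 137/1850 = 0.07405 K/W
R_calcium silicate = R_total − R_other = 0.07252 K/W
k = L/(R·A) = 0.085/(0.07252×22.4)

k ≈ 0.0523 W/(m·K)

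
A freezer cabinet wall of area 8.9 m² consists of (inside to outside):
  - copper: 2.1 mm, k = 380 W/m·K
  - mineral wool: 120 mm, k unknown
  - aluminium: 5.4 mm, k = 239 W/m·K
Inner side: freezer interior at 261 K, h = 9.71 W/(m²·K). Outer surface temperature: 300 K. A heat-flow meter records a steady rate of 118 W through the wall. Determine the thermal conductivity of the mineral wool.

Model the wall as resistances in series:
R_inner film = 1/(h_i·A) = 1/(9.71×8.9) = 0.01157 K/W
R_copper = L/(kA) = 0.0021/(380×8.9) = 6.209×10^-7 K/W
R_aluminium = L/(kA) = 0.0054/(239×8.9) = 2.539×10^-6 K/W
Sum of known resistances R_other = 0.01157 K/W
Total R = ΔT/Q = 39/118 = 0.3305 K/W
R_mineral wool = R_total − R_other = 0.3189 K/W
k = L/(R·A) = 0.12/(0.3189×8.9)

k ≈ 0.0423 W/(m·K)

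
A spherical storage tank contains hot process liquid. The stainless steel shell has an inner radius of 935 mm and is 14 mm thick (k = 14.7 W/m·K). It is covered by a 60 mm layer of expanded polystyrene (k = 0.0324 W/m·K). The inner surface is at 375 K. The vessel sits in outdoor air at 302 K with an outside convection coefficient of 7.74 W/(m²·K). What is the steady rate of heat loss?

Spherical conduction: R = (1/r_in − 1/r_out)/(4πk) per layer; series-sum.
R_stainless steel shell = (1/0.935 − 1/0.949)/(4π×14.7) = 8.541×10^-5 K/W
R_expanded polystyrene = (1/0.949 − 1/1.009)/(4π×0.0324) = 0.1539 K/W
R_outer film = 1/(h·4πr_o²) = 1/(7.74×4π×1.009²) = 0.0101 K/W
R_total = 0.1641 K/W
Q = ΔT/R_total = 73/0.1641

Q ≈ 445 W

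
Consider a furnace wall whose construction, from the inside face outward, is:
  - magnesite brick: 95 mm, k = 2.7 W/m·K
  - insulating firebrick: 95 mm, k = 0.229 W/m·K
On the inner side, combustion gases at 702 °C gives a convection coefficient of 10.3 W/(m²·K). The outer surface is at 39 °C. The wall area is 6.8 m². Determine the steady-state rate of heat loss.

Q ≈ 8240 W

Using the resistance-network approach (series):
R_inner film = 1/(h_i·A) = 1/(10.3×6.8) = 0.01428 K/W
R_magnesite brick = L/(kA) = 0.095/(2.7×6.8) = 0.005174 K/W
R_insulating firebrick = L/(kA) = 0.095/(0.229×6.8) = 0.06101 K/W
R_total = 0.08046 K/W
Q = ΔT / R_total = 663 / 0.08046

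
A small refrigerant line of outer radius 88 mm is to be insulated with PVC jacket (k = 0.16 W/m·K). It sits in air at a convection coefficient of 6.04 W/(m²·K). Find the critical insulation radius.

r_cr ≈ 26.5 mm

For a cylinder r_cr = k/h = 0.16/6.04
r_cr = 26.5 mm; since the bare radius (88 mm) is above r_cr, any added insulation will reduce heat loss.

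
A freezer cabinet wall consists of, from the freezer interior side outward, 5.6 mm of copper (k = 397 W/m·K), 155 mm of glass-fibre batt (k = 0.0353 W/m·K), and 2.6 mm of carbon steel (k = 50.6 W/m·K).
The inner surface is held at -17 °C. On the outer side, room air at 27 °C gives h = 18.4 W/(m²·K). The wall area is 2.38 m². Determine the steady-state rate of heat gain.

Q ≈ 23.6 W

Model the wall as resistances in series:
R_copper = L/(kA) = 0.0056/(397×2.38) = 5.927×10^-6 K/W
R_glass-fibre batt = L/(kA) = 0.155/(0.0353×2.38) = 1.845 K/W
R_carbon steel = L/(kA) = 0.0026/(50.6×2.38) = 2.159×10^-5 K/W
R_outer film = 1/(h_o·A) = 1/(18.4×2.38) = 0.02284 K/W
R_total = 1.868 K/W
Q = ΔT / R_total = 44 / 1.868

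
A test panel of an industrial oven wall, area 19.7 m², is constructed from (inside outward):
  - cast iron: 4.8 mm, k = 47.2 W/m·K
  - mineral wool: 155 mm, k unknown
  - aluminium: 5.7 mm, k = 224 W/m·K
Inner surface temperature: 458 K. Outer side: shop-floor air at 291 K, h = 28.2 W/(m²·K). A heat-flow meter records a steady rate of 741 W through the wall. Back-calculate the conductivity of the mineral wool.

Treating each layer as a thermal resistance in series:
R_cast iron = L/(kA) = 0.0048/(47.2×19.7) = 5.162×10^-6 K/W
R_aluminium = L/(kA) = 0.0057/(224×19.7) = 1.292×10^-6 K/W
R_outer film = 1/(h_o·A) = 1/(28.2×19.7) = 0.0018 K/W
Sum of known resistances R_other = 0.001807 K/W
Total R = ΔT/Q = 167/741 = 0.2254 K/W
R_mineral wool = R_total − R_other = 0.2236 K/W
k = L/(R·A) = 0.155/(0.2236×19.7)

k ≈ 0.0352 W/(m·K)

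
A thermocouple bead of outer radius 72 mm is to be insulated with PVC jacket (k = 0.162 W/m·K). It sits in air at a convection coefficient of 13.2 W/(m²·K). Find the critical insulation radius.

For a sphere r_cr = 2k/h = 2×0.162/13.2
r_cr = 24.5 mm; since the bare radius (72 mm) is above r_cr, any added insulation will reduce heat loss.

r_cr ≈ 24.5 mm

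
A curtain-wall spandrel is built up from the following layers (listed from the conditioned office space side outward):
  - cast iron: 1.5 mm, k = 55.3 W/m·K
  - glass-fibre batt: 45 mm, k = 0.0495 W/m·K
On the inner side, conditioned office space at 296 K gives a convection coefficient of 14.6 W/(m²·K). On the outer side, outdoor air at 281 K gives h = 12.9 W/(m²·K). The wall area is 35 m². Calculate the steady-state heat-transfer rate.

Thermal resistances in series:
R_inner film = 1/(h_i·A) = 1/(14.6×35) = 0.001957 K/W
R_cast iron = L/(kA) = 0.0015/(55.3×35) = 7.75×10^-7 K/W
R_glass-fibre batt = L/(kA) = 0.045/(0.0495×35) = 0.02597 K/W
R_outer film = 1/(h_o·A) = 1/(12.9×35) = 0.002215 K/W
R_total = 0.03015 K/W
Q = ΔT / R_total = 15 / 0.03015

Q ≈ 498 W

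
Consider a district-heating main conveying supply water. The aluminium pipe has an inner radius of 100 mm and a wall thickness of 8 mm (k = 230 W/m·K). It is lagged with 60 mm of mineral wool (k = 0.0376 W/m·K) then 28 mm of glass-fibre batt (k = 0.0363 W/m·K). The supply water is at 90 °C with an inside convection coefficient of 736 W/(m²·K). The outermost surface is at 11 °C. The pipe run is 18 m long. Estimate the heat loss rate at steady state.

Q ≈ 558 W

Treating each annulus and film as a series resistance:
R_inner film = 1/(h_i·2πr₁L) = 1/(736×2π×0.1×18) = 1.201×10^-4 K/W
R_aluminium pipe wall = ln(108/100)/(2π×230×18) = 2.959×10^-6 K/W
R_mineral wool = ln(168/108)/(2π×0.0376×18) = 0.1039 K/W
R_glass-fibre batt = ln(196/168)/(2π×0.0363×18) = 0.03755 K/W
R_total = 0.1416 K/W
Q = ΔT/R_total = 79/0.1416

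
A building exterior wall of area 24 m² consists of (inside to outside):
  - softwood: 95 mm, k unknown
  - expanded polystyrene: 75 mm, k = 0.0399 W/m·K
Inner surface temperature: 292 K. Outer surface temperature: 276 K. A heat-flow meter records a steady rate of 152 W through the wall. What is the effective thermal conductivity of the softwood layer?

k ≈ 0.147 W/(m·K)

Treating each layer as a thermal resistance in series:
R_expanded polystyrene = L/(kA) = 0.075/(0.0399×24) = 0.07832 K/W
Sum of known resistances R_other = 0.07832 K/W
Total R = ΔT/Q = 16/152 = 0.1053 K/W
R_softwood = R_total − R_other = 0.02694 K/W
k = L/(R·A) = 0.095/(0.02694×24)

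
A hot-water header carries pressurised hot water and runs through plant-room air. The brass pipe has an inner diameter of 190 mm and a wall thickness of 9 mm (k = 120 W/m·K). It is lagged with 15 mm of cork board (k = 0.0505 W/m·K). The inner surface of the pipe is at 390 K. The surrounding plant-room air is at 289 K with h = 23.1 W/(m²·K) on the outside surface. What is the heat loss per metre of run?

q′ ≈ 209 W/m

Treating each annulus and film as a series resistance:
R_brass pipe wall = ln(104/95)/(2π×120×1) = 1.2×10^-4 K/W
R_cork board = ln(119/104)/(2π×0.0505×1) = 0.4246 K/W
R_outer film = 1/(h_o·2πr_oL) = 1/(23.1×2π×0.119×1) = 0.0579 K/W
R_total = 0.4826 K/W
Q = ΔT/R_total = 101/0.4826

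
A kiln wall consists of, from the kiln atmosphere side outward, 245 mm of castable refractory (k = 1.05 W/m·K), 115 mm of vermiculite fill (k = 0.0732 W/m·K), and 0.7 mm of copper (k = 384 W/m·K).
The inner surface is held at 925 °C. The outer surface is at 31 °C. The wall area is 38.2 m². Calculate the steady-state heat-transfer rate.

Q ≈ 18900 W

Treating each layer as a thermal resistance in series:
R_castable refractory = L/(kA) = 0.245/(1.05×38.2) = 0.006108 K/W
R_vermiculite fill = L/(kA) = 0.115/(0.0732×38.2) = 0.04113 K/W
R_copper = L/(kA) = 0.0007/(384×38.2) = 4.772×10^-8 K/W
R_total = 0.04723 K/W
Q = ΔT / R_total = 894 / 0.04723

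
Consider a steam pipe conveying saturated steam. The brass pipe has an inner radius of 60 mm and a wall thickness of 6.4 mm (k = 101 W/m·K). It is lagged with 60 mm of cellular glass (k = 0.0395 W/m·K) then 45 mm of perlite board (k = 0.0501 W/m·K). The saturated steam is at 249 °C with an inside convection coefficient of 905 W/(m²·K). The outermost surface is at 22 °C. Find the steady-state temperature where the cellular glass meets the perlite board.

Radial resistances (cylindrical: R_cond = ln(r_o/r_i)/(2πkL), R_conv = 1/(h·2πrL)):
R_inner film = 1/(h_i·2πr₁L) = 1/(905×2π×0.06×1) = 0.002931 K/W
R_brass pipe wall = ln(66.4/60)/(2π×101×1) = 1.597×10^-4 K/W
R_cellular glass = ln(126.4/66.4)/(2π×0.0395×1) = 2.594 K/W
R_perlite board = ln(171.4/126.4)/(2π×0.0501×1) = 0.9675 K/W
R_total = 3.564 K/W
Q = ΔT/R_total = 227/3.564
Q = 63.7 W/m
T_interface = T_inner − Q·ΣR(inner→interface) = 249 − 63.7×2.597

T ≈ 83.6 °C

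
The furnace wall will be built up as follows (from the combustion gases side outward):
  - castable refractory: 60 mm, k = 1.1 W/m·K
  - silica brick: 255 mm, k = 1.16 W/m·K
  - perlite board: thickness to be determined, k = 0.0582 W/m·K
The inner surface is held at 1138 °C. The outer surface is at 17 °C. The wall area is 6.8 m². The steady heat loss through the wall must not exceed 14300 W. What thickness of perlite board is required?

L ≈ 15.1 mm

Model the wall as resistances in series:
R_castable refractory = L/(kA) = 0.06/(1.1×6.8) = 0.008021 K/W
R_silica brick = L/(kA) = 0.255/(1.16×6.8) = 0.03233 K/W
Sum of the known resistances R_other = 0.04035 K/W
Required total resistance R_tot = ΔT/Q_allow = 1121/14300 = 0.07839 K/W
R_perlite board = R_tot − R_other = 0.03804 K/W
L = R·k·A = 0.03804×0.0582×6.8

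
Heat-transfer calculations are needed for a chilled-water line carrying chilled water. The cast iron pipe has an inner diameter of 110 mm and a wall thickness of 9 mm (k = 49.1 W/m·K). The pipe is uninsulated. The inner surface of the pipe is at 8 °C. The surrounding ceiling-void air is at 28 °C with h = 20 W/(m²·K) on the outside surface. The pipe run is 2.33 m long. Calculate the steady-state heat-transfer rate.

Treating each annulus and film as a series resistance:
R_cast iron pipe wall = ln(64/55)/(2π×49.1×2.33) = 2.108×10^-4 K/W
R_outer film = 1/(h_o·2πr_oL) = 1/(20×2π×0.064×2.33) = 0.05336 K/W
R_total = 0.05358 K/W
Q = ΔT/R_total = 20/0.05358

Q ≈ 373 W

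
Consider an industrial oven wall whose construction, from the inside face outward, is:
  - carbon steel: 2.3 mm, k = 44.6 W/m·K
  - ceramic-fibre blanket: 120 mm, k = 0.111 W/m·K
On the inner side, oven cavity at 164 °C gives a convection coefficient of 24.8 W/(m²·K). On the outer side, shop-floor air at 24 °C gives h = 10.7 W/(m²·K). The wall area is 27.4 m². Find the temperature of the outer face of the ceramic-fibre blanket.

T ≈ 34.8 °C

Using the resistance-network approach (series):
R_inner film = 1/(h_i·A) = 1/(24.8×27.4) = 0.001472 K/W
R_carbon steel = L/(kA) = 0.0023/(44.6×27.4) = 1.882×10^-6 K/W
R_ceramic-fibre blanket = L/(kA) = 0.12/(0.111×27.4) = 0.03946 K/W
R_outer film = 1/(h_o·A) = 1/(10.7×27.4) = 0.003411 K/W
R_total = 0.04434 K/W;  Q = ΔT/R_total = 140/0.04434 = 3157 W
T_interface = T_inner − Q·ΣR(inner→interface) = 164 − 3160×0.04093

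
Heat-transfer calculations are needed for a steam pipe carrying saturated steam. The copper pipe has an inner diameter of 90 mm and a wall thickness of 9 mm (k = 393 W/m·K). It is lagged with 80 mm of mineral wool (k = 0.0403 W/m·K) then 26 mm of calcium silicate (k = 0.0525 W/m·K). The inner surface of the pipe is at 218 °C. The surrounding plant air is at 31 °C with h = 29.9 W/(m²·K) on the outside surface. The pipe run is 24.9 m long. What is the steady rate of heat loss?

Q ≈ 1120 W

Treating each annulus and film as a series resistance:
R_copper pipe wall = ln(54/45)/(2π×393×24.9) = 2.965×10^-6 K/W
R_mineral wool = ln(134/54)/(2π×0.0403×24.9) = 0.1441 K/W
R_calcium silicate = ln(160/134)/(2π×0.0525×24.9) = 0.02159 K/W
R_outer film = 1/(h_o·2πr_oL) = 1/(29.9×2π×0.16×24.9) = 0.001336 K/W
R_total = 0.1671 K/W
Q = ΔT/R_total = 187/0.1671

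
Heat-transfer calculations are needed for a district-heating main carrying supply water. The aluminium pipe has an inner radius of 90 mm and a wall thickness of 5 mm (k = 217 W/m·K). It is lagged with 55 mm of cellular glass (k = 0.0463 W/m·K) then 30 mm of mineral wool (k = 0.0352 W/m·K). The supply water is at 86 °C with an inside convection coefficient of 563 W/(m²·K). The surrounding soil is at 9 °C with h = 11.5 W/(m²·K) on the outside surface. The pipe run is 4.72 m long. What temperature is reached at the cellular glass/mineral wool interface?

Radial resistances (cylindrical: R_cond = ln(r_o/r_i)/(2πkL), R_conv = 1/(h·2πrL)):
R_inner film = 1/(h_i·2πr₁L) = 1/(563×2π×0.09×4.72) = 6.655×10^-4 K/W
R_aluminium pipe wall = ln(95/90)/(2π×217×4.72) = 8.401×10^-6 K/W
R_cellular glass = ln(150/95)/(2π×0.0463×4.72) = 0.3326 K/W
R_mineral wool = ln(180/150)/(2π×0.0352×4.72) = 0.1747 K/W
R_outer film = 1/(h_o·2πr_oL) = 1/(11.5×2π×0.18×4.72) = 0.01629 K/W
R_total = 0.5243 K/W
Q = ΔT/R_total = 77/0.5243
Q = 147 W
T_interface = T_inner − Q·ΣR(inner→interface) = 86 − 147×0.3333

T ≈ 37 °C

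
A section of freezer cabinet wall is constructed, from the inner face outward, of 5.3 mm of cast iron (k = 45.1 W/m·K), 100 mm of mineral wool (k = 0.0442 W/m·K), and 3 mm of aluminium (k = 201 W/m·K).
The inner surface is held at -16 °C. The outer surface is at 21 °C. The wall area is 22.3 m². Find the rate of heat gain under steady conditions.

Treating each layer as a thermal resistance in series:
R_cast iron = L/(kA) = 0.0053/(45.1×22.3) = 5.27×10^-6 K/W
R_mineral wool = L/(kA) = 0.1/(0.0442×22.3) = 0.1015 K/W
R_aluminium = L/(kA) = 0.003/(201×22.3) = 6.693×10^-7 K/W
R_total = 0.1015 K/W
Q = ΔT / R_total = 37 / 0.1015

Q ≈ 365 W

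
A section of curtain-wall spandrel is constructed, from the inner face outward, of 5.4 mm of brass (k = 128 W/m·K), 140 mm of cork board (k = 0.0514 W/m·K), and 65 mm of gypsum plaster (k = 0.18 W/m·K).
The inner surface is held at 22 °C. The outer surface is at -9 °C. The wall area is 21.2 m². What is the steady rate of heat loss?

Model the wall as resistances in series:
R_brass = L/(kA) = 0.0054/(128×21.2) = 1.99×10^-6 K/W
R_cork board = L/(kA) = 0.14/(0.0514×21.2) = 0.1285 K/W
R_gypsum plaster = L/(kA) = 0.065/(0.18×21.2) = 0.01703 K/W
R_total = 0.1455 K/W
Q = ΔT / R_total = 31 / 0.1455

Q ≈ 213 W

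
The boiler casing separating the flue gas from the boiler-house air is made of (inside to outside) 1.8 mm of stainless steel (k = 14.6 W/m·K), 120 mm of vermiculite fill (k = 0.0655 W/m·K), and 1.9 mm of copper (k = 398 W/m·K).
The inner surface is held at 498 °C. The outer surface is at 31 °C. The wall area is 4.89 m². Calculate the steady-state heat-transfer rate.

Q ≈ 1250 W

Treating each layer as a thermal resistance in series:
R_stainless steel = L/(kA) = 0.0018/(14.6×4.89) = 2.521×10^-5 K/W
R_vermiculite fill = L/(kA) = 0.12/(0.0655×4.89) = 0.3747 K/W
R_copper = L/(kA) = 0.0019/(398×4.89) = 9.763×10^-7 K/W
R_total = 0.3747 K/W
Q = ΔT / R_total = 467 / 0.3747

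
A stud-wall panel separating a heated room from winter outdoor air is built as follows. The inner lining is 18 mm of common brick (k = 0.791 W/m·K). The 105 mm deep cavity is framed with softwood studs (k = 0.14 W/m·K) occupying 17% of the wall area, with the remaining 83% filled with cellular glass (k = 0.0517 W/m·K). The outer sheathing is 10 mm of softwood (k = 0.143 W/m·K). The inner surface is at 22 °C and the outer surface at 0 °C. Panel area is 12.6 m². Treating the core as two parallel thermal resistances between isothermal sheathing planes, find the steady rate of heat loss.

Q ≈ 166 W

Sheathing layers in series; stud and cavity paths in parallel between them.
R_inner = 0.018/(0.791×12.6) = 0.001806 K/W
R_stud  = 0.105/(0.14×0.17×12.6) = 0.3501 K/W
R_cav   = 0.105/(0.0517×0.83×12.6) = 0.1942 K/W
1/R_core = 1/R_stud + 1/R_cav → R_core = 0.1249 K/W
R_outer = 0.01/(0.143×12.6) = 0.00555 K/W
R_total = 0.1323 K/W
Q = ΔT/R_total = 22/0.1323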